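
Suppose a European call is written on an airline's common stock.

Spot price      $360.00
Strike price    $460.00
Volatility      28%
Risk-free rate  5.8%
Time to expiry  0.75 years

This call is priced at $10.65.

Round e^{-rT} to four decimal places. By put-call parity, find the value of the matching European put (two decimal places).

exp(−rT) = exp(−0.058·0.75) = 0.9574
Put-call parity: C − P = S − K·e^(−rT) = 360 − 460·0.9574 = 360 − 440.4040 = -80.4040
P = C − (C − P) = 10.65 − (-80.4040) = 91.0540

$91.05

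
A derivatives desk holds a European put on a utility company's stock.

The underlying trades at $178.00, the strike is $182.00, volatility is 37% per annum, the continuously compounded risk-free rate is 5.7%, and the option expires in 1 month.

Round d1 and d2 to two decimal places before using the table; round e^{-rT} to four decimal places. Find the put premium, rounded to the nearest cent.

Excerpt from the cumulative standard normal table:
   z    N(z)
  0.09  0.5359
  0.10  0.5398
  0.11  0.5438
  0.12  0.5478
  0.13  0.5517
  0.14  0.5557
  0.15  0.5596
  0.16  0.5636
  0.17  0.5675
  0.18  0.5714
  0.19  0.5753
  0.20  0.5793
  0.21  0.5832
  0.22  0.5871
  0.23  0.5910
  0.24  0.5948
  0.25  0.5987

$9.55

T = 0.08333;  σ√T = 0.1068
d₁ = [ln(178/182) + (0.057 + 0.37²/2)·0.08333] / 0.1068 = [-0.0222 + 0.0105] / 0.1068 = -0.1102 ≈ -0.11
d₂ = d₁ − σ√T = -0.1102 − 0.1068 = -0.2170 ≈ -0.22
exp(−rT) = exp(−0.057·0.08333) = 0.9953
P = 182·0.9953·N(0.22) − 178·N(0.11) = 182·0.9953·0.5871 − 178·0.5438 = 106.3500 − 96.7964 = 9.5536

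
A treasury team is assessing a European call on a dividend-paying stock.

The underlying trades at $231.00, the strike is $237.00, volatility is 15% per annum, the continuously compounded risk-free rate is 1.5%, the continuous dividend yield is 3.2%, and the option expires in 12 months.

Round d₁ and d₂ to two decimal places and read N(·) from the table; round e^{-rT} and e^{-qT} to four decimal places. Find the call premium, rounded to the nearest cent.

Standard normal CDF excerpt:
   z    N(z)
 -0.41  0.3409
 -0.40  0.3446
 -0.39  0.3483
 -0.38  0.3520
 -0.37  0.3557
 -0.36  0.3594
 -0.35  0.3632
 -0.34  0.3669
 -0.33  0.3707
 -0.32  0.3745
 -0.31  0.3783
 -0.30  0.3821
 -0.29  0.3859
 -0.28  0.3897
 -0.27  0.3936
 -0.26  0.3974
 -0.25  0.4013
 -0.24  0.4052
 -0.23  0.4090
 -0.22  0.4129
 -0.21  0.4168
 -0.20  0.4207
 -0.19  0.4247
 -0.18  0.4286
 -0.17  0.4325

$9.34

σ√T = 0.15 × 1.0000 = 0.1500
d₁ = [ln(231/237) + (0.015 − 0.032 + 0.15²/2)·1] / 0.1500 = [-0.0256 − 0.0058] / 0.1500 = -0.2093 which rounds to -0.21
d₂ = d₁ − σ√T = -0.2093 − 0.1500 = -0.3593 which rounds to -0.36
exp(−qT) = exp(−0.032·1) = 0.9685;  exp(−rT) = exp(−0.015·1) = 0.9851
N(d₁) = N(-0.21) = 0.4168;  N(d₂) = N(-0.36) = 0.3594
C = 231·0.9685·0.4168 − 237·0.9851·0.3594 = 93.2480 − 83.9087 = 9.3393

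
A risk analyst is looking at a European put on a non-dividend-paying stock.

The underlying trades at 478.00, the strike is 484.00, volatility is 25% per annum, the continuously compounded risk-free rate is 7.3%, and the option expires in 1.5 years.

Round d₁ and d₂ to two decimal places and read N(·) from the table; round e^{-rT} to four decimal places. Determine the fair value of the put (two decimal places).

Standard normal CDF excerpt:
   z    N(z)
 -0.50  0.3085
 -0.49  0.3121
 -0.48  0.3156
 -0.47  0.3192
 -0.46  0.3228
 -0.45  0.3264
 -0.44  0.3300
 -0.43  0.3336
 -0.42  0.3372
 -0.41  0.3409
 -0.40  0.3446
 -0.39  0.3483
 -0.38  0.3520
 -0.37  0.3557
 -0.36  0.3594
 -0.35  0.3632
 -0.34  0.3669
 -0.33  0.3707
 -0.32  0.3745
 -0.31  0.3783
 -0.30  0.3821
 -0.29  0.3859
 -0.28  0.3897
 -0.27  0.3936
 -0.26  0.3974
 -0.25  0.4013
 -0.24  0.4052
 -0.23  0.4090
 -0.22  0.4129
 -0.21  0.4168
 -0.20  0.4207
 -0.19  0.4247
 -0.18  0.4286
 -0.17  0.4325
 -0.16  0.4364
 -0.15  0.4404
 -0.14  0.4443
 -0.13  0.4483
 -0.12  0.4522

36.74

T = 1.5;  σ√T = 0.3062
d₁ = [ln(478/484) + (0.073 + ½·0.25²)·1.5] / (σ√T) = (-0.0125 + 0.1564) / 0.3062 = 0.4700 → 0.47
d₂ = 0.4700 − 0.3062 = 0.1638 → 0.16
e^(−rT) = e^(−0.073·1.5) = 0.8963
N(−d₂) = N(-0.16) = 0.4364;  N(−d₁) = N(-0.47) = 0.3192
P = 484·0.8963·0.4364 − 478·0.3192 = 189.3143 − 152.5776 = 36.7367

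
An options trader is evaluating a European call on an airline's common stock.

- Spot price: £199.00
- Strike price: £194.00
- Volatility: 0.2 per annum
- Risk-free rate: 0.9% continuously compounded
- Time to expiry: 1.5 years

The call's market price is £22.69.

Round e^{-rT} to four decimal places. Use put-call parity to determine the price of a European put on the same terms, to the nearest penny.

exp(−rT) = exp(−0.009·1.5) = 0.9866
Put-call parity: C − P = S − K·e^(−rT) = 199 − 194·0.9866 = 199 − 191.4004 = 7.5996
P = C − (C − P) = 22.69 − (7.5996) = 15.0904

£15.09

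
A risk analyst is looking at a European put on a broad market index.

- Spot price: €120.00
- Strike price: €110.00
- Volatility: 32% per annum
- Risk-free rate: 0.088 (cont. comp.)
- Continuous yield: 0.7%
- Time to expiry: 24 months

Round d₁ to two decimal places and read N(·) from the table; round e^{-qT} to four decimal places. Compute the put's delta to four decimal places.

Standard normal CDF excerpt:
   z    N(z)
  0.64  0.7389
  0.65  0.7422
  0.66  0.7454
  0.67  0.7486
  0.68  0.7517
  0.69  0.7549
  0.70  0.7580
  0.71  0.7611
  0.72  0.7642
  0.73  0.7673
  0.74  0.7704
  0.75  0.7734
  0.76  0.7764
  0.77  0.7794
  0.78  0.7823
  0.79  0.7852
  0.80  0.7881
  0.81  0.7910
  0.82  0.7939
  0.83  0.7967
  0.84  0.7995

T = 2;  σ√T = 0.4525
ln(S/K) + (r − q + σ²/2)T = ln(120/110) + (0.088 − 0.007 + 0.32²/2)·2 = 0.0870 + 0.2644 = 0.3514
d₁ = 0.3514 / 0.4525 = 0.7765 ⇒ 0.78
N(d₁) = N(0.78) = 0.7823
Δ_put = exp(−qT)·(N(d₁) − 1) = 0.9861·(0.7823 − 1) = -0.2147

-0.2147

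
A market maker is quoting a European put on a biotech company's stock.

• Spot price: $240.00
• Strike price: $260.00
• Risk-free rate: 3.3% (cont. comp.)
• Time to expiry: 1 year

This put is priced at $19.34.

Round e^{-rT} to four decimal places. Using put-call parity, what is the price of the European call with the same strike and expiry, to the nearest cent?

$7.79

exp(−rT) = exp(−0.033·1) = 0.9675
Put-call parity: C − P = S − K·e^(−rT) = 240 − 260·0.9675 = 240 − 251.5500 = -11.5500
C = P + (C − P) = 19.34 + (-11.5500) = 7.7900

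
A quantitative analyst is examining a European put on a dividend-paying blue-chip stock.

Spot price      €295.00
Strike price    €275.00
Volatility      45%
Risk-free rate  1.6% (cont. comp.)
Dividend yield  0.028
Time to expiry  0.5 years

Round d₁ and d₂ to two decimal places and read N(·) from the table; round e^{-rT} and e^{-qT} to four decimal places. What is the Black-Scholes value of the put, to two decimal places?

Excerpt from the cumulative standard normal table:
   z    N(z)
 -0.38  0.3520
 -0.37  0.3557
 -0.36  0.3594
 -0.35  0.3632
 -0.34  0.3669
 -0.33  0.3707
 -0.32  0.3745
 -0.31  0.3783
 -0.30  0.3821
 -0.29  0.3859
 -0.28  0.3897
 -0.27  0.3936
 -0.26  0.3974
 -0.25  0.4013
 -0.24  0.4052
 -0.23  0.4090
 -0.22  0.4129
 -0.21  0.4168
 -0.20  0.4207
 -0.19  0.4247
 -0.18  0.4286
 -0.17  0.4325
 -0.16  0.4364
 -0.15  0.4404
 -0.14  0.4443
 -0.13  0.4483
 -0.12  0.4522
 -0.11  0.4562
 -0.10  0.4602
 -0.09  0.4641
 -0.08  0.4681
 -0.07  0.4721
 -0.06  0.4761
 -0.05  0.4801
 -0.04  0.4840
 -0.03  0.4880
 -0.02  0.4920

σ√T = 0.45·√0.5 = 0.3182
ln(S/K) + (r − q + σ²/2)T = ln(295/275) + (0.016 − 0.028 + 0.45²/2)·0.5 = 0.0702 + 0.0446 = 0.1148
d₁ = 0.1148 / 0.3182 = 0.3609 → 0.36
d₂ = d₁ − σ√T = 0.3609 − 0.3182 = 0.0427 → 0.04
e^(−qT) = e^(−0.028·0.5) = 0.9861;  e^(−rT) = e^(−0.016·0.5) = 0.9920
P = 275·0.9920·N(-0.04) − 295·0.9861·N(-0.36) = 275·0.9920·0.4840 − 295·0.9861·0.3594 = 132.0352 − 104.5493 = 27.4859

€27.49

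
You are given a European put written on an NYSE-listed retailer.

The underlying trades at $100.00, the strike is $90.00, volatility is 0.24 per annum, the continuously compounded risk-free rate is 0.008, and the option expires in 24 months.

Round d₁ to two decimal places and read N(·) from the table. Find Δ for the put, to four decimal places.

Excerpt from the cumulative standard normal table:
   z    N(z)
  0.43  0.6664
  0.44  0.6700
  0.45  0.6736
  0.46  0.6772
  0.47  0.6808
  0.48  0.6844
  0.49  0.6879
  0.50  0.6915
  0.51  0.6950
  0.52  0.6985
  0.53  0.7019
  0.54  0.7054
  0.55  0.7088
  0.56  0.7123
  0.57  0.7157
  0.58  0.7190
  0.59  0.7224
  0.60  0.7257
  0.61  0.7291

T = 2;  σ√T = 0.3394
d₁ = [ln(100/90) + (0.008 + 0.24²/2)·2] / 0.3394 = [0.1054 + 0.0736] / 0.3394 = 0.5273 → 0.53
N(d₁) = N(0.53) = 0.7019
Δ_put = N(d₁) − 1 = 0.7019 − 1 = -0.2981

-0.2981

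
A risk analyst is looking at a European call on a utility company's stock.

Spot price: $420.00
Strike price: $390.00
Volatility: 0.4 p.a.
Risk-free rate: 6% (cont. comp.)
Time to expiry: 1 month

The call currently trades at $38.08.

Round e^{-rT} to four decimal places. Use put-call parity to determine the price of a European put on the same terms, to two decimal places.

exp(−rT) = exp(−0.06·0.08333) = 0.9950
Put-call parity: C − P = S − K·e^(−rT) = 420 − 390·0.9950 = 420 − 388.0500 = 31.9500
P = C − (C − P) = 38.08 − (31.9500) = 6.1300

$6.13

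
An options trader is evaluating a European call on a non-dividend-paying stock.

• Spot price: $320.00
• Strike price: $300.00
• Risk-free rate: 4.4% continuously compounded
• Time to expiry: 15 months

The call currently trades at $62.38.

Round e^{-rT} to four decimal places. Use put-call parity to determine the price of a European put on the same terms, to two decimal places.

$26.33

exp(−rT) = exp(−0.044·1.25) = 0.9465
Put-call parity: C − P = S − K·e^(−rT) = 320 − 300·0.9465 = 320 − 283.9500 = 36.0500
P = C − (C − P) = 62.38 − (36.0500) = 26.3300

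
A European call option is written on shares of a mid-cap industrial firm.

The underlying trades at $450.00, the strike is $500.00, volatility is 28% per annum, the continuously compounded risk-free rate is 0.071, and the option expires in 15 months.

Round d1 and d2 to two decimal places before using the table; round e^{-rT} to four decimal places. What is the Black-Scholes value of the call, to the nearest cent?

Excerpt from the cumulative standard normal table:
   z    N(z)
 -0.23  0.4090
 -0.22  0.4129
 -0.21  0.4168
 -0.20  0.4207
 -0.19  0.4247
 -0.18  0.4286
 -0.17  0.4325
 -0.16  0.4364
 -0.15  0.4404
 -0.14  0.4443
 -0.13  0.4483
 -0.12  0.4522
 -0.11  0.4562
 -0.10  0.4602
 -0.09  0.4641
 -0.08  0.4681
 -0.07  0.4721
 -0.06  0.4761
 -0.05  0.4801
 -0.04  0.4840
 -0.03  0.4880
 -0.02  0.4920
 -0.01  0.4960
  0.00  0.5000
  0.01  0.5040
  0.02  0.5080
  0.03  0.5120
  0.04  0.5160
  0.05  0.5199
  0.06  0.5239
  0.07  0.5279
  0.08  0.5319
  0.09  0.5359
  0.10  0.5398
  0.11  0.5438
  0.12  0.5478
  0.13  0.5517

$52.20

σ√T = 0.28 × 1.1180 = 0.3130
ln(S/K) + (r + σ²/2)T = ln(450/500) + (0.071 + 0.28²/2)·1.25 = -0.1054 + 0.1377 = 0.0324
d₁ = 0.0324 / 0.3130 = 0.1035 → 0.10
d₂ = d₁ − σ√T = 0.1035 − 0.3130 = -0.2096 → -0.21
e^(−rT) = e^(−0.071·1.25) = 0.9151
C = 450·N(0.10) − 500·0.9151·N(-0.21) = 450·0.5398 − 500·0.9151·0.4168 = 242.9100 − 190.7068 = 52.2032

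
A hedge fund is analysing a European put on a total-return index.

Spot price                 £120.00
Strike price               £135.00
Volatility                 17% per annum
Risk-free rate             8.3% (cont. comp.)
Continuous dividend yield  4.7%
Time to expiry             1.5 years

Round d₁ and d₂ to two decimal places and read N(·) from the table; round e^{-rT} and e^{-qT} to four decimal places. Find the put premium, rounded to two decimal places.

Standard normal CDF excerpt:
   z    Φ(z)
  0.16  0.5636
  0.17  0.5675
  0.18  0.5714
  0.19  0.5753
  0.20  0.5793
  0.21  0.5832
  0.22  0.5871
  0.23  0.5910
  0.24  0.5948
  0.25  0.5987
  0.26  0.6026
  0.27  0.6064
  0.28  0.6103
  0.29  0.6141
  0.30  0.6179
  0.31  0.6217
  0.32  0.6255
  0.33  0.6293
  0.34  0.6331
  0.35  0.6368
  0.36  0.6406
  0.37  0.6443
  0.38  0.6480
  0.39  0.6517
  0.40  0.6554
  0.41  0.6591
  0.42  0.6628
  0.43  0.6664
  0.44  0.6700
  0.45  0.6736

£13.78

σ√T = 0.17·√1.5 = 0.2082
d₁ = [ln(120/135) + (0.083 − 0.047 + 0.17²/2)·1.5] / 0.2082 = [-0.1178 + 0.0757] / 0.2082 = -0.2022 ⇒ -0.20
d₂ = d₁ − σ√T = -0.2022 − 0.2082 = -0.4104 ⇒ -0.41
e^(−qT) = e^(−0.047·1.5) = 0.9319;  e^(−rT) = e^(−0.083·1.5) = 0.8829
P = 135·0.8829·N(0.41) − 120·0.9319·N(0.20) = 135·0.8829·0.6591 − 120·0.9319·0.5793 = 78.5591 − 64.7820 = 13.7772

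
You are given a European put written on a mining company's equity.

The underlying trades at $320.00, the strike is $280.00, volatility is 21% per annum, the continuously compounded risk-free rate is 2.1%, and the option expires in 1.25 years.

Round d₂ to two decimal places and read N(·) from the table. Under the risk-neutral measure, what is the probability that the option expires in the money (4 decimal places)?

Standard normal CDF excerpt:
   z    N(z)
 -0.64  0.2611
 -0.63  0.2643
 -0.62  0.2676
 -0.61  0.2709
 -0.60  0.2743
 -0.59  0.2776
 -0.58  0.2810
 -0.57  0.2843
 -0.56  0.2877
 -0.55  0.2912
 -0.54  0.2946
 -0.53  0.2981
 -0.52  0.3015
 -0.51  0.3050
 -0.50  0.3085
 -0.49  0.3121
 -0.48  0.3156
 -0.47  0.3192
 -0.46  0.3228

0.2877

T = 1.25;  σ√T = 0.2348
ln(S/K) + (r + σ²/2)T = ln(320/280) + (0.021 + 0.21²/2)·1.25 = 0.1335 + 0.0538 = 0.1873
d₁ = 0.1873 / 0.2348 = 0.7979 → 0.80
d₂ = d₁ − σ√T = 0.7979 − 0.2348 = 0.5631 → 0.56
Pr(exercise) under Q = N(−d₂) = N(-0.56) = 0.2877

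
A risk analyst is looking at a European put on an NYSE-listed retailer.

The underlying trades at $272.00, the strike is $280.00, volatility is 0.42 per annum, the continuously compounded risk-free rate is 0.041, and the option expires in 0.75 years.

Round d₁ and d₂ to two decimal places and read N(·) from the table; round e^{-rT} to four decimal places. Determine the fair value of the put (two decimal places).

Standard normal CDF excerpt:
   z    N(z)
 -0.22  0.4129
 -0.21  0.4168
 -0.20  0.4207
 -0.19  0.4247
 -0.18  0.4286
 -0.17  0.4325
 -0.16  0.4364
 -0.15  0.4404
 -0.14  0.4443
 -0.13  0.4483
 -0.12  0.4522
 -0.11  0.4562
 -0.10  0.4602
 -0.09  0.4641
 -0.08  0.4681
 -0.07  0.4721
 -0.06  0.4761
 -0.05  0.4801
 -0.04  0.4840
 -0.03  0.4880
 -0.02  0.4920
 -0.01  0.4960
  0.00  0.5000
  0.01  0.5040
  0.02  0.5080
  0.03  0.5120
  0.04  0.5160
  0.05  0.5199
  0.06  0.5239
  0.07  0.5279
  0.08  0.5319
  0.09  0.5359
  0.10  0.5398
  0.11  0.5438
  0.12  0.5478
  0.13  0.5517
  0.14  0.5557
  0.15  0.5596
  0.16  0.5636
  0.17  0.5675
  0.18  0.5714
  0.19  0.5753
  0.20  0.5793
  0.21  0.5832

σ√T = 0.42·√0.75 = 0.3637
d₁ = [ln(272/280) + (0.041 + 0.42²/2)·0.75] / 0.3637 = [-0.0290 + 0.0969] / 0.3637 = 0.1867 which rounds to 0.19
d₂ = d₁ − σ√T = 0.1867 − 0.3637 = -0.1770 which rounds to -0.18
exp(−rT) = exp(−0.041·0.75) = 0.9697
N(−d₂) = N(0.18) = 0.5714;  N(−d₁) = N(-0.19) = 0.4247
P = 280·0.9697·0.5714 − 272·0.4247 = 155.1442 − 115.5184 = 39.6258

$39.63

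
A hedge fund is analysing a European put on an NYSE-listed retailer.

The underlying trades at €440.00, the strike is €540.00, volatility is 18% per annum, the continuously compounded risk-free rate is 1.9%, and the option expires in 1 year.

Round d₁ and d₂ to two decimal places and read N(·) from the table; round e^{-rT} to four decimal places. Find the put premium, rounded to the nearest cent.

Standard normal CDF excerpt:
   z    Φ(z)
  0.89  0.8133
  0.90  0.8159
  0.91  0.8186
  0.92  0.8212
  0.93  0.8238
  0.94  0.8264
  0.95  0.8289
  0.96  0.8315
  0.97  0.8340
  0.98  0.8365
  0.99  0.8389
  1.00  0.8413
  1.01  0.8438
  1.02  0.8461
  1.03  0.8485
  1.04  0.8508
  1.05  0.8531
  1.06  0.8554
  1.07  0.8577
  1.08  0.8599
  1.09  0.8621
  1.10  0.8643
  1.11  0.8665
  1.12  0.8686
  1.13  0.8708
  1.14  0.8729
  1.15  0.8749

€96.61

σ√T = 0.18 × 1.0000 = 0.1800
d₁ = [ln(440/540) + (0.019 + 0.18²/2)·1] / 0.1800 = [-0.2048 + 0.0352] / 0.1800 = -0.9422 ⇒ -0.94
d₂ = d₁ − σ√T = -0.9422 − 0.1800 = -1.1222 ⇒ -1.12
exp(−rT) = exp(−0.019·1) = 0.9812
P = 540·0.9812·N(1.12) − 440·N(0.94) = 540·0.9812·0.8686 − 440·0.8264 = 460.2260 − 363.6160 = 96.6100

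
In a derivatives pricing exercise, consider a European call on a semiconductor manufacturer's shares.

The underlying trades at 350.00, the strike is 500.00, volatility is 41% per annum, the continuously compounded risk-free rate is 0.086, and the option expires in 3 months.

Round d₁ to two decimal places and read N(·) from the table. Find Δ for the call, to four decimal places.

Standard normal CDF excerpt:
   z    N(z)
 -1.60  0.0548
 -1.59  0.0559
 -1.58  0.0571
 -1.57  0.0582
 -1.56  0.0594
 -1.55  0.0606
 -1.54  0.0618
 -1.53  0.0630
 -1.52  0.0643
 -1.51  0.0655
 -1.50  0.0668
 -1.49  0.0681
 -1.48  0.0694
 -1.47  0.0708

T = 0.25;  σ√T = 0.2050
d₁ = [ln(350/500) + (0.086 + 0.41²/2)·0.25] / 0.2050 = [-0.3567 + 0.0425] / 0.2050 = -1.5325 ≈ -1.53
N(d₁) = N(-1.53) = 0.0630
Δ_call = N(d₁) = 0.0630

0.0630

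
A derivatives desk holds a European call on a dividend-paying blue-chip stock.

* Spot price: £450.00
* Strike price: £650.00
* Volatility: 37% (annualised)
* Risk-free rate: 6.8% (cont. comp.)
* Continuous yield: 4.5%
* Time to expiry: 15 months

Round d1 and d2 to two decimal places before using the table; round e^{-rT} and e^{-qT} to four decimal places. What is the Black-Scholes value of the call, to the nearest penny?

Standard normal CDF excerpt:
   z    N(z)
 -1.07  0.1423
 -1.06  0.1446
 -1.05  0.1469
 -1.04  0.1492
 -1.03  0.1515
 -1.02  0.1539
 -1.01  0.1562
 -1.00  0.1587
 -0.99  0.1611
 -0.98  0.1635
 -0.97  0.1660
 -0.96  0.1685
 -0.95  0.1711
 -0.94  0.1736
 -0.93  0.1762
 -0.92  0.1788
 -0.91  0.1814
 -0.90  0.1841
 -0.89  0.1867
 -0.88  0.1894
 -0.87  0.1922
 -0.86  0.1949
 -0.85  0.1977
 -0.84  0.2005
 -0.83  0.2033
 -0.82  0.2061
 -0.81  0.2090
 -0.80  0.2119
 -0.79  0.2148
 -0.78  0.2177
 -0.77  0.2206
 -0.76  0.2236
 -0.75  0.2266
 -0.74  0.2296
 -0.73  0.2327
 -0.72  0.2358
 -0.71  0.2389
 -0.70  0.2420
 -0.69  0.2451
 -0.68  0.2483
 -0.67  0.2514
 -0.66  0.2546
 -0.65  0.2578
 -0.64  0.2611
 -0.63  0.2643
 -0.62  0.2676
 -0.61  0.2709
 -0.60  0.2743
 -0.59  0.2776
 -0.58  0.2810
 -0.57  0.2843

£24.79

σ√T = 0.37·√1.25 = 0.4137
d₁ = [ln(450/650) + (0.068 − 0.045 + 0.37²/2)·1.25] / 0.4137 = [-0.3677 + 0.1143] / 0.4137 = -0.6126 which rounds to -0.61
d₂ = d₁ − σ√T = -0.6126 − 0.4137 = -1.0263 which rounds to -1.03
e^(−qT) = e^(−0.045·1.25) = 0.9453;  e^(−rT) = e^(−0.068·1.25) = 0.9185
N(d₁) = N(-0.61) = 0.2709;  N(d₂) = N(-1.03) = 0.1515
C = 450·0.9453·0.2709 − 650·0.9185·0.1515 = 115.2368 − 90.4493 = 24.7875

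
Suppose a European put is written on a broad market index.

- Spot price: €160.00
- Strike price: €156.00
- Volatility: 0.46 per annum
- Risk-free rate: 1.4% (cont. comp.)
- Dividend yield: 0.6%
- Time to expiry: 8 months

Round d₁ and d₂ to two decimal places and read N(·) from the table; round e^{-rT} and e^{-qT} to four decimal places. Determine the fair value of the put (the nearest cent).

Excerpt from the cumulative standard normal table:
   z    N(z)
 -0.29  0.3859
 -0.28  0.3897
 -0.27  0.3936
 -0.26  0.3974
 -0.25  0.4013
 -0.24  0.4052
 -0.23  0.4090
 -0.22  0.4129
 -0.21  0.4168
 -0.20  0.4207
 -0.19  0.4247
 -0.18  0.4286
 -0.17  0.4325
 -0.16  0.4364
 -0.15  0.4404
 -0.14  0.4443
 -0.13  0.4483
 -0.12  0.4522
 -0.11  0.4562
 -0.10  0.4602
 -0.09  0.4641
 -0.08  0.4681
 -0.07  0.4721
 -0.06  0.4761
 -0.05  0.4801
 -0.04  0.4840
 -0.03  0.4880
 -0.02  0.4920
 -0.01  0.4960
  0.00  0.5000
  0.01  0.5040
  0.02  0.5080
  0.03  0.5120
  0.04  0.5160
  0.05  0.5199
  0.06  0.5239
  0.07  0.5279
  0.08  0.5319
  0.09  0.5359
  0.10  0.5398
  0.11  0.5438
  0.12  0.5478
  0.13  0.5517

€21.32

T = 0.6667;  σ√T = 0.3756
d₁ = [ln(160/156) + (0.014 − 0.006 + 0.46²/2)·0.6667] / 0.3756 = [0.0253 + 0.0759] / 0.3756 = 0.2694 ⇒ 0.27
d₂ = d₁ − σ√T = 0.2694 − 0.3756 = -0.1062 ⇒ -0.11
e^(−qT) = e^(−0.006·0.6667) = 0.9960;  e^(−rT) = e^(−0.014·0.6667) = 0.9907
N(−d₂) = N(0.11) = 0.5438;  N(−d₁) = N(-0.27) = 0.3936
P = 156·0.9907·0.5438 − 160·0.9960·0.3936 = 84.0439 − 62.7241 = 21.3198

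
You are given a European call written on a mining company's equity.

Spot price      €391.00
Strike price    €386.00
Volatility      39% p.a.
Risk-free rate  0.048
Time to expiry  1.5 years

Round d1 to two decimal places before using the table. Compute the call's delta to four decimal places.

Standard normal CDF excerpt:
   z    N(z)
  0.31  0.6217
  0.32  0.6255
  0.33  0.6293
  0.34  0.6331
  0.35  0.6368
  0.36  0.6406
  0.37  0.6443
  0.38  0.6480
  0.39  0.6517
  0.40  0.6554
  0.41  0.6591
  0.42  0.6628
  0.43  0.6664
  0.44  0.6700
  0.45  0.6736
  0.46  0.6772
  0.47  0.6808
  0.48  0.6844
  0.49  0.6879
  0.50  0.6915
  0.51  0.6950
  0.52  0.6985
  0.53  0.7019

0.6628

σ√T = 0.39 × 1.2247 = 0.4777
d₁ = [ln(391/386) + (0.048 + 0.39²/2)·1.5] / 0.4777 = [0.0129 + 0.1861] / 0.4777 = 0.4165 → 0.42
N(d₁) = N(0.42) = 0.6628
Δ_call = N(d₁) = 0.6628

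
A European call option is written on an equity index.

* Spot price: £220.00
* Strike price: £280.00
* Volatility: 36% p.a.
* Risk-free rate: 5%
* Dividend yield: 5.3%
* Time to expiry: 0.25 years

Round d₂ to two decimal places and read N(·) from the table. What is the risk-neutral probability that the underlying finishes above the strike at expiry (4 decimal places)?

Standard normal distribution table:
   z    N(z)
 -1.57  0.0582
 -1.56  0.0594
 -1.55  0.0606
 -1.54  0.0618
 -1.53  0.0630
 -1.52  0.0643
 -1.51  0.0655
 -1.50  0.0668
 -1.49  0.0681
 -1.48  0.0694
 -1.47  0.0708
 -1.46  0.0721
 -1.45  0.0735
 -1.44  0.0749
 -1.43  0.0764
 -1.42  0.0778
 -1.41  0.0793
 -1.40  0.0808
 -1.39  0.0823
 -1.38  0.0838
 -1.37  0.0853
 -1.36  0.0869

0.0764

σ√T = 0.36·√0.25 = 0.1800
ln(S/K) + (r − q + σ²/2)T = ln(220/280) + (0.05 − 0.053 + 0.36²/2)·0.25 = -0.2412 + 0.0155 = -0.2257
d₁ = -0.2257 / 0.1800 = -1.2540 which rounds to -1.25
d₂ = d₁ − σ√T = -1.2540 − 0.1800 = -1.4340 which rounds to -1.43
Pr(exercise) under Q = N(d₂) = 0.0764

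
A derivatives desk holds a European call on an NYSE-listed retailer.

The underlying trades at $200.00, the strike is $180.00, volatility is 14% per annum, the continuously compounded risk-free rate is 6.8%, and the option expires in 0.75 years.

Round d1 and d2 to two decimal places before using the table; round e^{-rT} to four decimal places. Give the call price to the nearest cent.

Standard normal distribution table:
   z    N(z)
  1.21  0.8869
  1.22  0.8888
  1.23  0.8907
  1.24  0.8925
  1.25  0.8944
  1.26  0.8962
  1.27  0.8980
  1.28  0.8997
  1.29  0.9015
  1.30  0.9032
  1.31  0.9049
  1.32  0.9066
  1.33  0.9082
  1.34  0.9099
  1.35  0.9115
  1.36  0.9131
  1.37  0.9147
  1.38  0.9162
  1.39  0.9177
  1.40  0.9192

σ√T = 0.14·√0.75 = 0.1212
ln(S/K) + (r + σ²/2)T = ln(200/180) + (0.068 + 0.14²/2)·0.75 = 0.1054 + 0.0584 = 0.1637
d₁ = 0.1637 / 0.1212 = 1.3503 which rounds to 1.35
d₂ = d₁ − σ√T = 1.3503 − 0.1212 = 1.2290 which rounds to 1.23
exp(−rT) = exp(−0.068·0.75) = 0.9503
N(d₁) = N(1.35) = 0.9115;  N(d₂) = N(1.23) = 0.8907
C = 200·0.9115 − 180·0.9503·0.8907 = 182.3000 − 152.3578 = 29.9422

$29.94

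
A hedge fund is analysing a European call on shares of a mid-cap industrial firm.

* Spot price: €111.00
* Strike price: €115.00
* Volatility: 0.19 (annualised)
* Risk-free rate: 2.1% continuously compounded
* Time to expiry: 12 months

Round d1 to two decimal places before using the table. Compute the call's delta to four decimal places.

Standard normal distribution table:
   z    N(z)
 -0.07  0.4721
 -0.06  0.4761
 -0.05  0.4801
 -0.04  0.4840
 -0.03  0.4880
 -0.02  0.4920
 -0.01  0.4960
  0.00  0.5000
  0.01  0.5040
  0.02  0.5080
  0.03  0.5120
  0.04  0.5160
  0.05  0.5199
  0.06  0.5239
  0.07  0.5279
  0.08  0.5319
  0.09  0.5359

σ√T = 0.19 × 1.0000 = 0.1900
d₁ = [ln(111/115) + (0.021 + 0.19²/2)·1] / 0.1900 = [-0.0354 + 0.0391] / 0.1900 = 0.0192 which rounds to 0.02
N(d₁) = N(0.02) = 0.5080
Δ_call = N(d₁) = 0.5080

0.5080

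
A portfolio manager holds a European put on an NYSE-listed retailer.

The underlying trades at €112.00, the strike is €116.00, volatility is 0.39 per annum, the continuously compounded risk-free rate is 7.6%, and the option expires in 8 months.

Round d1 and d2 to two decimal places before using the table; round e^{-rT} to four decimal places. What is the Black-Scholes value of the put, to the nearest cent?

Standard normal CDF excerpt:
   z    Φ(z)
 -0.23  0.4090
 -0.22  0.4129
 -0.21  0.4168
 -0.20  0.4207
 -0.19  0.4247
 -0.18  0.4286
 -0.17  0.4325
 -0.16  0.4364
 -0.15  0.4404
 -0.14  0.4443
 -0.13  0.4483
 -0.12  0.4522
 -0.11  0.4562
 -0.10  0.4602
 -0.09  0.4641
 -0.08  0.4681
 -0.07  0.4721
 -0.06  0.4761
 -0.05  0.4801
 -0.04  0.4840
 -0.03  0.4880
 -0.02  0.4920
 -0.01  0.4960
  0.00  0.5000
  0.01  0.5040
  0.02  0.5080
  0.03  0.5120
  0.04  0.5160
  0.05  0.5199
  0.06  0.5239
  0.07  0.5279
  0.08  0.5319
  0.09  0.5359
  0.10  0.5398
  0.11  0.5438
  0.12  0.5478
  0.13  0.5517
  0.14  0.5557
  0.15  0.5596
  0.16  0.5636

€13.28

σ√T = 0.39 × 0.8165 = 0.3184
d₁ = [ln(112/116) + (0.076 + ½·0.39²)·0.6667] / (σ√T) = (-0.0351 + 0.1014) / 0.3184 = 0.2081 → 0.21
d₂ = 0.2081 − 0.3184 = -0.1103 → -0.11
e^(−rT) = e^(−0.076·0.6667) = 0.9506
N(−d₂) = N(0.11) = 0.5438;  N(−d₁) = N(-0.21) = 0.4168
P = 116·0.9506·0.5438 − 112·0.4168 = 59.9646 − 46.6816 = 13.2830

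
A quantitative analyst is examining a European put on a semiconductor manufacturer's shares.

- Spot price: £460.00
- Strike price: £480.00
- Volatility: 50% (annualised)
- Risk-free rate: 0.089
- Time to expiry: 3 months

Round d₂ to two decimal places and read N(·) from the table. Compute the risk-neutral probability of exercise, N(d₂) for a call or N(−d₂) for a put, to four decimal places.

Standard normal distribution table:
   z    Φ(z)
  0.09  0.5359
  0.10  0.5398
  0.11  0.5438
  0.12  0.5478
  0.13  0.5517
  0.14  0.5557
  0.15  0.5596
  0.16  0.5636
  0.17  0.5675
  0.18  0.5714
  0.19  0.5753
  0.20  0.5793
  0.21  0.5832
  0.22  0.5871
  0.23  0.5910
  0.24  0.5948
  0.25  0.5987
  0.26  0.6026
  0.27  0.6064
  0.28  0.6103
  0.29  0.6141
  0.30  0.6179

0.5832

σ√T = 0.5·√0.25 = 0.2500
d₁ = [ln(460/480) + (0.089 + 0.5²/2)·0.25] / 0.2500 = [-0.0426 + 0.0535] / 0.2500 = 0.0438 ≈ 0.04
d₂ = d₁ − σ√T = 0.0438 − 0.2500 = -0.2062 ≈ -0.21
Risk-neutral Pr[S_T < K] = N(−d₂) = N(0.21) = 0.5832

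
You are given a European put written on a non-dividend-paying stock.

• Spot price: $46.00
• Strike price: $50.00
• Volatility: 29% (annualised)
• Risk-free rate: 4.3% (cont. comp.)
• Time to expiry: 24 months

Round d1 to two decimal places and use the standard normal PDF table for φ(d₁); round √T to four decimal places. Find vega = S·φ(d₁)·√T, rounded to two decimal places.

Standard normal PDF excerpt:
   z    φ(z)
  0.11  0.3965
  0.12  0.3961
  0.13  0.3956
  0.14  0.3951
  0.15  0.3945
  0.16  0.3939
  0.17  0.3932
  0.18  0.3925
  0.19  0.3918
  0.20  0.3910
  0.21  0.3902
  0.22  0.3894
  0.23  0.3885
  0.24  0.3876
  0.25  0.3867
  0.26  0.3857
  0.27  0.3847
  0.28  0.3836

25.38

T = 2;  σ√T = 0.4101
d₁ = [ln(46/50) + (0.043 + ½·0.29²)·2] / (σ√T) = (-0.0834 + 0.1701) / 0.4101 = 0.2114 ≈ 0.21
√T = √2 = 1.4142
φ(d₁) = φ(0.21) = 0.3902
vega = S·φ(d₁)·√T = 46·0.3902·1.4142 = 25.3838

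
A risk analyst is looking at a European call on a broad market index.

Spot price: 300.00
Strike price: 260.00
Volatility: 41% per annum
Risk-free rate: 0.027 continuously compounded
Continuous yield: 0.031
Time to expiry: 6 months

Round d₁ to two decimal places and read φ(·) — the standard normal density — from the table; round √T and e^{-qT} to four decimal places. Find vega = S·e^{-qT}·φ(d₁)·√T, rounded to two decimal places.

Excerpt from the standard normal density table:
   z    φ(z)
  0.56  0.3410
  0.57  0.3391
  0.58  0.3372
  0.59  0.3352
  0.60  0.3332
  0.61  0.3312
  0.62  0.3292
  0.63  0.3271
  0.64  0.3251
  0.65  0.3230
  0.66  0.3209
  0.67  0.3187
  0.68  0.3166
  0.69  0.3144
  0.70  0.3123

σ√T = 0.41 × 0.7071 = 0.2899
d₁ = [ln(300/260) + (0.027 − 0.031 + 0.41²/2)·0.5] / 0.2899 = [0.1431 + 0.0400] / 0.2899 = 0.6317 → 0.63
√T = √0.5 = 0.7071
φ(d₁) = φ(0.63) = 0.3271
exp(−qT) = exp(−0.031·0.5) = 0.9846
vega = S·exp(−qT)·φ(d₁)·√T = 300·0.9846·0.3271·0.7071 = 68.3192

68.32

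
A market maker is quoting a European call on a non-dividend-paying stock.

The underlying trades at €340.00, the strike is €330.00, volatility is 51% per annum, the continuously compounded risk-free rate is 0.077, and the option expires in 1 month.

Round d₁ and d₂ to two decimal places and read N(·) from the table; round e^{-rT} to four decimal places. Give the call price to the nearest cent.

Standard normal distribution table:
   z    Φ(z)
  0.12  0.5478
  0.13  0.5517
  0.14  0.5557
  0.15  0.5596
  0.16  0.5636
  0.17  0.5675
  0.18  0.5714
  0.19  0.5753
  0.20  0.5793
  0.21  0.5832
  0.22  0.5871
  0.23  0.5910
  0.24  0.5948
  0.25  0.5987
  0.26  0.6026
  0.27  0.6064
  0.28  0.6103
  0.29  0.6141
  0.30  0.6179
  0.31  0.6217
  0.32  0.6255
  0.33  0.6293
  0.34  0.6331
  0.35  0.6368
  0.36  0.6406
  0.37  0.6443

σ√T = 0.51·√0.08333 = 0.1472
d₁ = [ln(340/330) + (0.077 + 0.51²/2)·0.08333] / 0.1472 = [0.0299 + 0.0173] / 0.1472 = 0.3200 which rounds to 0.32
d₂ = d₁ − σ√T = 0.3200 − 0.1472 = 0.1727 which rounds to 0.17
e^(−rT) = e^(−0.077·0.08333) = 0.9936
N(d₁) = N(0.32) = 0.6255;  N(d₂) = N(0.17) = 0.5675
C = 340·0.6255 − 330·0.9936·0.5675 = 212.6700 − 186.0764 = 26.5936

€26.59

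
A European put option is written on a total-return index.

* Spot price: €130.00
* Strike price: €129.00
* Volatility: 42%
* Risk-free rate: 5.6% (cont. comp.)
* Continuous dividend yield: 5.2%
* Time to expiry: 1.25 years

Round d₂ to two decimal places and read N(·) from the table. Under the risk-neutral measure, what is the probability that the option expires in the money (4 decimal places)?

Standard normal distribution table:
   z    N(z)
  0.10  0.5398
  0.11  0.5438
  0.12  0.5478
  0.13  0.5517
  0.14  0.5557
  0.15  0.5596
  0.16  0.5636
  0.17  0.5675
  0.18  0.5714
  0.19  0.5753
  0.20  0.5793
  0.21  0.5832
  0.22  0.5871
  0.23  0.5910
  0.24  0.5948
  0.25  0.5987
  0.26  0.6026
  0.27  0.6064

T = 1.25;  σ√T = 0.4696
d₁ = [ln(130/129) + (0.056 − 0.052 + 0.42²/2)·1.25] / 0.4696 = [0.0077 + 0.1152] / 0.4696 = 0.2619 → 0.26
d₂ = d₁ − σ√T = 0.2619 − 0.4696 = -0.2077 → -0.21
Pr(exercise) under Q = N(−d₂) = N(0.21) = 0.5832

0.5832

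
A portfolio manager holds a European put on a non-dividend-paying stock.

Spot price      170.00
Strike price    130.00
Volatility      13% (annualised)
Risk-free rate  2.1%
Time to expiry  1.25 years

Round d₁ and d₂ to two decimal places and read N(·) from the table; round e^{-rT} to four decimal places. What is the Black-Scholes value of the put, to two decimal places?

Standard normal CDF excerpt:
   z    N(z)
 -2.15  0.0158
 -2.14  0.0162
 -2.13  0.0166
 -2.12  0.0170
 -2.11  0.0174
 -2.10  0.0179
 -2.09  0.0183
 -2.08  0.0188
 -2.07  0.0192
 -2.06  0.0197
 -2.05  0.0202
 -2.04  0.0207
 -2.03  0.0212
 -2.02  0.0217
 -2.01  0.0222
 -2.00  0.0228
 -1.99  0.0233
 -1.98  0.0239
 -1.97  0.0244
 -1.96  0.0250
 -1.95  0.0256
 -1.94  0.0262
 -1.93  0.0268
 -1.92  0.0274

σ√T = 0.13·√1.25 = 0.1453
d₁ = [ln(170/130) + (0.021 + 0.13²/2)·1.25] / 0.1453 = [0.2683 + 0.0368] / 0.1453 = 2.0990 which rounds to 2.10
d₂ = d₁ − σ√T = 2.0990 − 0.1453 = 1.9536 which rounds to 1.95
exp(−rT) = exp(−0.021·1.25) = 0.9741
N(−d₂) = N(-1.95) = 0.0256;  N(−d₁) = N(-2.10) = 0.0179
P = 130·0.9741·0.0256 − 170·0.0179 = 3.2418 − 3.0430 = 0.1988

0.20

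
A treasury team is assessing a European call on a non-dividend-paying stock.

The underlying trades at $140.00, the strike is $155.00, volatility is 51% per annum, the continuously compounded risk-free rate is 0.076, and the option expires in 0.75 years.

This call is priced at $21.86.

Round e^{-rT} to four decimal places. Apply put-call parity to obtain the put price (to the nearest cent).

exp(−rT) = exp(−0.076·0.75) = 0.9446
Put-call parity: C − P = S − K·e^(−rT) = 140 − 155·0.9446 = 140 − 146.4130 = -6.4130
P = C − (C − P) = 21.86 − (-6.4130) = 28.2730

$28.27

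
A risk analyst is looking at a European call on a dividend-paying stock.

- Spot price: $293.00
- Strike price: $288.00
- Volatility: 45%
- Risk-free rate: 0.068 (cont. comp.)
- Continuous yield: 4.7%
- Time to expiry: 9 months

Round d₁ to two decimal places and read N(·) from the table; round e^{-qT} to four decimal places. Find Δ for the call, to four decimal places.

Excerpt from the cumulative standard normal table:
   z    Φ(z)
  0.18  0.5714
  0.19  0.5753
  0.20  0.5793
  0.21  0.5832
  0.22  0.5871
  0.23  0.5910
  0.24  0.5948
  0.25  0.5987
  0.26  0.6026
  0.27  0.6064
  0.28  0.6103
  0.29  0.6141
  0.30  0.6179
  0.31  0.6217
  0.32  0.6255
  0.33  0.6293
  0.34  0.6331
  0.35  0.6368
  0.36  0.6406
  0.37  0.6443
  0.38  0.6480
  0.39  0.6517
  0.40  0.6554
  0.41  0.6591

σ√T = 0.45·√0.75 = 0.3897
ln(S/K) + (r − q + σ²/2)T = ln(293/288) + (0.068 − 0.047 + 0.45²/2)·0.75 = 0.0172 + 0.0917 = 0.1089
d₁ = 0.1089 / 0.3897 = 0.2794 ≈ 0.28
N(d₁) = N(0.28) = 0.6103
Δ_call = exp(−qT)·N(d₁) = 0.9654·0.6103 = 0.5892

0.5892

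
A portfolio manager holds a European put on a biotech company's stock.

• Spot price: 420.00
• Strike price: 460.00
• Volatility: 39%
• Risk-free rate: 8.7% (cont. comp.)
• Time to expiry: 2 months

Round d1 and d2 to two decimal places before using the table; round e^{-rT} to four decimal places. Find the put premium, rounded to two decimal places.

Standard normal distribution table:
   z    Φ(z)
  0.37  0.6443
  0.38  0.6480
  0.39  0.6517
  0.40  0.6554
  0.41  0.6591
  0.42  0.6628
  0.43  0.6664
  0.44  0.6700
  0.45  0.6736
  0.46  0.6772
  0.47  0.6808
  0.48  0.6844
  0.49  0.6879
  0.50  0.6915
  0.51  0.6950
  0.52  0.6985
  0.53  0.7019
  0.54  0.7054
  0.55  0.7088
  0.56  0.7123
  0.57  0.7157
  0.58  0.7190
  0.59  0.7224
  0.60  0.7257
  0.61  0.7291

T = 0.1667;  σ√T = 0.1592
d₁ = [ln(420/460) + (0.087 + ½·0.39²)·0.1667] / (σ√T) = (-0.0910 + 0.0272) / 0.1592 = -0.4007 ⇒ -0.40
d₂ = -0.4007 − 0.1592 = -0.5599 ⇒ -0.56
exp(−rT) = exp(−0.087·0.1667) = 0.9856
N(−d₂) = N(0.56) = 0.7123;  N(−d₁) = N(0.40) = 0.6554
P = 460·0.9856·0.7123 − 420·0.6554 = 322.9397 − 275.2680 = 47.6717

47.67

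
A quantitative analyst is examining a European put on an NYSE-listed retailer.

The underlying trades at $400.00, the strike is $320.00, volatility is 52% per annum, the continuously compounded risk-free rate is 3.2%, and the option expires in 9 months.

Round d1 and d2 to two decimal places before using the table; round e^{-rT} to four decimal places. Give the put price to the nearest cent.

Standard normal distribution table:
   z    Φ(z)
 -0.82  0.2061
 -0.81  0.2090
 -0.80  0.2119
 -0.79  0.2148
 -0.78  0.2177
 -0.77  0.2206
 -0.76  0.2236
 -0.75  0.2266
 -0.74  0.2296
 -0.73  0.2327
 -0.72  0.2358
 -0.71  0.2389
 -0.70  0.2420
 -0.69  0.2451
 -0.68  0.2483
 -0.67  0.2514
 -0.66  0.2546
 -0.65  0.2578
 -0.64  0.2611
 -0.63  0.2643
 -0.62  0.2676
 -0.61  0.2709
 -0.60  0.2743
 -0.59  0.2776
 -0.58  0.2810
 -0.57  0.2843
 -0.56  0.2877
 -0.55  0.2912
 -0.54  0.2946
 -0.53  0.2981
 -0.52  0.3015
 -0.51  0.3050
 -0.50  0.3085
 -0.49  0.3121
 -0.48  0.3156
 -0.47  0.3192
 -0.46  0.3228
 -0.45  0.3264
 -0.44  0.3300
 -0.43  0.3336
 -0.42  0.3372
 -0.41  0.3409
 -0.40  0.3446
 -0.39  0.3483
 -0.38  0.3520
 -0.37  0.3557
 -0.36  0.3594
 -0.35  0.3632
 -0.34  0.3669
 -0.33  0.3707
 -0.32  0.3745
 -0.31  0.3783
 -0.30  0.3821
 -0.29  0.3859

$28.76

σ√T = 0.52 × 0.8660 = 0.4503
d₁ = [ln(400/320) + (0.032 + ½·0.52²)·0.75] / (σ√T) = (0.2231 + 0.1254) / 0.4503 = 0.7740 ≈ 0.77
d₂ = 0.7740 − 0.4503 = 0.3236 ≈ 0.32
exp(−rT) = exp(−0.032·0.75) = 0.9763
N(−d₂) = N(-0.32) = 0.3745;  N(−d₁) = N(-0.77) = 0.2206
P = 320·0.9763·0.3745 − 400·0.2206 = 116.9998 − 88.2400 = 28.7598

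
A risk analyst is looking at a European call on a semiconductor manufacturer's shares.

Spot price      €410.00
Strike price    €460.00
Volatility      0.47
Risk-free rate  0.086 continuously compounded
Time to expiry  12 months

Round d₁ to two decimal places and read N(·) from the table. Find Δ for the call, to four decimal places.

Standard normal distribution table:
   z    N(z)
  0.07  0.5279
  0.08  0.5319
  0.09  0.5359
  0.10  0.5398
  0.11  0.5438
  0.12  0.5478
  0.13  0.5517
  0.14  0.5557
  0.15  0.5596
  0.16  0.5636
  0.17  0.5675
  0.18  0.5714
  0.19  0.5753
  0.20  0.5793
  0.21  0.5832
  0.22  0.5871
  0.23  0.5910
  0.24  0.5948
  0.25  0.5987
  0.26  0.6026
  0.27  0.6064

σ√T = 0.47 × 1.0000 = 0.4700
ln(S/K) + (r + σ²/2)T = ln(410/460) + (0.086 + 0.47²/2)·1 = -0.1151 + 0.1964 = 0.0814
d₁ = 0.0814 / 0.4700 = 0.1732 which rounds to 0.17
N(d₁) = N(0.17) = 0.5675
Δ_call = N(d₁) = 0.5675

0.5675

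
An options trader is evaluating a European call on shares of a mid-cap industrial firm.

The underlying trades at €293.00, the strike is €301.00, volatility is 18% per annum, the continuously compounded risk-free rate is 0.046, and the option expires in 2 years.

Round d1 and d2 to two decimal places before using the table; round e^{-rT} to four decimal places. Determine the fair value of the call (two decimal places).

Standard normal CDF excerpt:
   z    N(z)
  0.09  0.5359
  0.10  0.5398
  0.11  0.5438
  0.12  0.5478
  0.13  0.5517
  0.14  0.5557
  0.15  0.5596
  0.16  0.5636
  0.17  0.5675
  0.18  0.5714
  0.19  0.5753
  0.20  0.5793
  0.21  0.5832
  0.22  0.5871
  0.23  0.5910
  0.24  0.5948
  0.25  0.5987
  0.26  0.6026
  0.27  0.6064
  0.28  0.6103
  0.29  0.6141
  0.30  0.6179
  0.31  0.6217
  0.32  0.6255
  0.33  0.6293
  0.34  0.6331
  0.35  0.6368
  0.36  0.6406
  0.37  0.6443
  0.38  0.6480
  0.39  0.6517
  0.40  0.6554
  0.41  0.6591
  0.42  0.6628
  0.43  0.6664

€38.40

T = 2;  σ√T = 0.2546
ln(S/K) + (r + σ²/2)T = ln(293/301) + (0.046 + 0.18²/2)·2 = -0.0269 + 0.1244 = 0.0975
d₁ = 0.0975 / 0.2546 = 0.3829 which rounds to 0.38
d₂ = d₁ − σ√T = 0.3829 − 0.2546 = 0.1283 which rounds to 0.13
e^(−rT) = e^(−0.046·2) = 0.9121
C = 293·N(0.38) − 301·0.9121·N(0.13) = 293·0.6480 − 301·0.9121·0.5517 = 189.8640 − 151.4649 = 38.3991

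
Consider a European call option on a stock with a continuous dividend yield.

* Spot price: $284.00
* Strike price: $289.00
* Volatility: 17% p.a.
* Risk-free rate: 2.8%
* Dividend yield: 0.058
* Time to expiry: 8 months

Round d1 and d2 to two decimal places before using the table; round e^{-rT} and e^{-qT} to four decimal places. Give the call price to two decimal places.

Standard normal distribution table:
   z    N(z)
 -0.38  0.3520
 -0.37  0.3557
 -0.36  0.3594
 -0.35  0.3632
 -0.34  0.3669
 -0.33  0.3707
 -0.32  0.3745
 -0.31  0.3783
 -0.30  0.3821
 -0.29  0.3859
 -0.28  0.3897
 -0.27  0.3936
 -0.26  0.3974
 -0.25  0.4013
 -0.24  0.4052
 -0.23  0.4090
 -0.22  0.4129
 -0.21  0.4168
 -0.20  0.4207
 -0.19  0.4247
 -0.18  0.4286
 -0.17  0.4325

$10.88

T = 0.6667;  σ√T = 0.1388
ln(S/K) + (r − q + σ²/2)T = ln(284/289) + (0.028 − 0.058 + 0.17²/2)·0.6667 = -0.0175 − 0.0104 = -0.0278
d₁ = -0.0278 / 0.1388 = -0.2004 which rounds to -0.20
d₂ = d₁ − σ√T = -0.2004 − 0.1388 = -0.3392 which rounds to -0.34
exp(−qT) = exp(−0.058·0.6667) = 0.9621;  exp(−rT) = exp(−0.028·0.6667) = 0.9815
C = 284·0.9621·N(-0.20) − 289·0.9815·N(-0.34) = 284·0.9621·0.4207 − 289·0.9815·0.3669 = 114.9506 − 104.0725 = 10.8781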